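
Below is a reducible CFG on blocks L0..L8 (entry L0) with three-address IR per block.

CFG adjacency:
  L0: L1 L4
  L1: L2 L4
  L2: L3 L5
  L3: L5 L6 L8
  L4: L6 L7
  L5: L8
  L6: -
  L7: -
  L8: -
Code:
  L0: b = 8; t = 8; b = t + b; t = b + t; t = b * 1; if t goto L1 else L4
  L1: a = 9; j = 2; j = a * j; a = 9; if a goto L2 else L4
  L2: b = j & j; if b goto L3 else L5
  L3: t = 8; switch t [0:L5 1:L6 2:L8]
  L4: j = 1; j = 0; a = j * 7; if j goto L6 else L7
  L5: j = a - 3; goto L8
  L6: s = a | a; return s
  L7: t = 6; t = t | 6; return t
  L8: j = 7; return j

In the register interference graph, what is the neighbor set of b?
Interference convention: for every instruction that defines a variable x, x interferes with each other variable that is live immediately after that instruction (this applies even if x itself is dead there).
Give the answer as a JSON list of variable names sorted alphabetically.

Answer: ["a", "t"]

Derivation:
Block summaries:
  L0 def {b,t} use ∅
  L1 def {a,j} use ∅
  L2 def {b} use {j}
  L3 def {t} use ∅
  L4 def {a,j} use ∅
  L5 def {j} use {a}
  L6 def {s} use {a}
  L7 def {t} use ∅
  L8 def {j} use ∅

Backward fixpoint:
  L0 li=∅ lo=∅
  L1 li=∅ lo={a,j}
  L2 li={a,j} lo={a}
  L3 li={a} lo={a}
  L4 li=∅ lo={a}
  L5 li={a} lo=∅
  L6 li={a} lo=∅
  L7 li=∅ lo=∅
  L8 li=∅ lo=∅

Conflict graph:
  a: {b,j,t}
  b: {a,t}
  j: {a}
  s: ∅
  t: {a,b}

N(b) = ["a", "t"]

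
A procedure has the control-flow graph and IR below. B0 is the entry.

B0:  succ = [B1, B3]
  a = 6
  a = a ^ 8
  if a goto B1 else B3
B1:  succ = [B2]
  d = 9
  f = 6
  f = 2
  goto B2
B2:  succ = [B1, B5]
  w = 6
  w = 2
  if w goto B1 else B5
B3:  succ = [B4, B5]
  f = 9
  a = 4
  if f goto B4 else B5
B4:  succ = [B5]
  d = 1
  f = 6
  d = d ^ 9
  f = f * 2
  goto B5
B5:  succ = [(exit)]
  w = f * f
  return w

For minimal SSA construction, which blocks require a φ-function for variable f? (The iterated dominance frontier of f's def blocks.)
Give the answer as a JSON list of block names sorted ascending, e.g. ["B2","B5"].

Answer: ["B1", "B5"]

Derivation:
idom tree: B1←B0 B2←B1 B3←B0 B4←B3 B5←B0
Dom at joins:
  B1: preds {B0,B2}: {B0} ∩ {B0,B1,B2} = {B0}; idom=B0
  B5: preds {B2,B3,B4}: {B0,B1,B2} ∩ {B0,B3} ∩ {B0,B3,B4} = {B0}; idom=B0

Frontier:
  join B1 pred B0: · stop@B0
  join B1 pred B2: B2→B1 stop@B0
  join B5 pred B2: B2→B1 stop@B0
  join B5 pred B3: B3 stop@B0
  join B5 pred B4: B4→B3 stop@B0
  B0 → ∅
  B1 → {B1,B5}
  B2 → {B1,B5}
  B3 → {B5}
  B4 → {B5}
  B5 → ∅

φ for f: defs {B1,B3,B4}
  DF⁺ = {B1,B5}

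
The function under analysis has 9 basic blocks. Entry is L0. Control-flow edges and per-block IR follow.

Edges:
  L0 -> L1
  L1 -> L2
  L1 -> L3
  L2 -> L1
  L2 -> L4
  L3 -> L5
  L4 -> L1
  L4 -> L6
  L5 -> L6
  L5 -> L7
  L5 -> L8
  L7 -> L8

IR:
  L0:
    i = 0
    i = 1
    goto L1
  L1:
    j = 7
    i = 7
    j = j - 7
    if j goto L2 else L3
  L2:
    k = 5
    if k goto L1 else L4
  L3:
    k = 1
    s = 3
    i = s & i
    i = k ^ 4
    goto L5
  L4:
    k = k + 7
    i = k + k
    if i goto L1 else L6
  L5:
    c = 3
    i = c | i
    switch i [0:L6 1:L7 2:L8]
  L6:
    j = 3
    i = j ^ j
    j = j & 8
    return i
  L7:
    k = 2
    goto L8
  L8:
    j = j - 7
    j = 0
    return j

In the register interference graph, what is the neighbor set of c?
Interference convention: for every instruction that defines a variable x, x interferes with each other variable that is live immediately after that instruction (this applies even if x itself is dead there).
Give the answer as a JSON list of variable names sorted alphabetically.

Per-block:
  L0 def {i} use ∅
  L1 def {i,j} use ∅
  L2 def {k} use ∅
  L3 def {i,k,s} use {i}
  L4 def {i,k} use {k}
  L5 def {c,i} use {i}
  L6 def {i,j} use ∅
  L7 def {k} use ∅
  L8 def {j} use {j}

Backward fixpoint:
  live L0: ∅→∅
  live L1: ∅→{i,j}
  live L2: ∅→{k}
  live L3: {i,j}→{i,j}
  live L4: {k}→∅
  live L5: {i,j}→{j}
  live L6: ∅→∅
  live L7: {j}→{j}
  live L8: {j}→∅

Conflict graph:
  c↔{i,j}
  i↔{c,j,k,s}
  j↔{c,i,k,s}
  k↔{i,j,s}
  s↔{i,j,k}

N(c) = ["i", "j"]

Answer: ["i", "j"]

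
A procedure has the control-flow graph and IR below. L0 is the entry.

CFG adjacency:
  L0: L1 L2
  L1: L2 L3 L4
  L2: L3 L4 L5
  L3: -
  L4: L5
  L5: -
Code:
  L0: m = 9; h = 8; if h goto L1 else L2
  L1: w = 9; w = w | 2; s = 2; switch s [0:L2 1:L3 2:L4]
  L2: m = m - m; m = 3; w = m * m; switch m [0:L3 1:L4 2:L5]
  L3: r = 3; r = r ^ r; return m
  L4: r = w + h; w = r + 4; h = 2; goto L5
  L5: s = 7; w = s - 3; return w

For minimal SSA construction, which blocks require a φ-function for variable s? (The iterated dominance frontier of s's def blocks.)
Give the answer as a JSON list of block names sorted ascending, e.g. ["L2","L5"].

Answer: ["L2", "L3", "L4", "L5"]

Working:
idom tree: L1←L0 L2←L0 L3←L0 L4←L0 L5←L0
Dom at joins:
  L2: preds {L0,L1}: {L0} ∩ {L0,L1} = {L0}; idom=L0
  L3: preds {L1,L2}: {L0,L1} ∩ {L0,L2} = {L0}; idom=L0
  L4: preds {L1,L2}: {L0,L1} ∩ {L0,L2} = {L0}; idom=L0
  L5: preds {L2,L4}: {L0,L2} ∩ {L0,L4} = {L0}; idom=L0

DF derivation:
  L2←L0: walk · to L0
  L2←L1: walk L1 to L0
  L3←L1: walk L1 to L0
  L3←L2: walk L2 to L0
  L4←L1: walk L1 to L0
  L4←L2: walk L2 to L0
  L5←L2: walk L2 to L0
  L5←L4: walk L4 to L0
  L0 → ∅
  L1 → {L2,L3,L4}
  L2 → {L3,L4,L5}
  L3 → ∅
  L4 → {L5}
  L5 → ∅

φ for s: defs {L1,L5}
  DF⁺ = {L2,L3,L4,L5}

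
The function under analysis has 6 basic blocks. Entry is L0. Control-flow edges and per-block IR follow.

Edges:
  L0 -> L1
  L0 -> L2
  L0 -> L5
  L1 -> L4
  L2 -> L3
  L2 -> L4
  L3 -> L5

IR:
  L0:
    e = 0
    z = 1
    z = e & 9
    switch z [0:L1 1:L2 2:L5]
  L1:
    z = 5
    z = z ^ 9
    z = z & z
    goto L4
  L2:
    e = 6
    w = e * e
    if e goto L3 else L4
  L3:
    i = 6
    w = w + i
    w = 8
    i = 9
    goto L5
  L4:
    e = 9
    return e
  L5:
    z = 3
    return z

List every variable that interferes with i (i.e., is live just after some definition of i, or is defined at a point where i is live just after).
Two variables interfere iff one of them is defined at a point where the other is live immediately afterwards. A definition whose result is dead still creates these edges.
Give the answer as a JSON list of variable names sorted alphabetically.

Answer: ["w"]

Analysis:
Per-block:
  L0: {e,z} / ∅
  L1: {z} / ∅
  L2: {e,w} / ∅
  L3: {i,w} / {w}
  L4: {e} / ∅
  L5: {z} / ∅

Live sets:
  live L0: ∅→∅
  live L1: ∅→∅
  live L2: ∅→{w}
  live L3: {w}→∅
  live L4: ∅→∅
  live L5: ∅→∅

Conflict graph:
  e: {w,z}
  i: {w}
  w: {e,i}
  z: {e}

N(i) = ["w"]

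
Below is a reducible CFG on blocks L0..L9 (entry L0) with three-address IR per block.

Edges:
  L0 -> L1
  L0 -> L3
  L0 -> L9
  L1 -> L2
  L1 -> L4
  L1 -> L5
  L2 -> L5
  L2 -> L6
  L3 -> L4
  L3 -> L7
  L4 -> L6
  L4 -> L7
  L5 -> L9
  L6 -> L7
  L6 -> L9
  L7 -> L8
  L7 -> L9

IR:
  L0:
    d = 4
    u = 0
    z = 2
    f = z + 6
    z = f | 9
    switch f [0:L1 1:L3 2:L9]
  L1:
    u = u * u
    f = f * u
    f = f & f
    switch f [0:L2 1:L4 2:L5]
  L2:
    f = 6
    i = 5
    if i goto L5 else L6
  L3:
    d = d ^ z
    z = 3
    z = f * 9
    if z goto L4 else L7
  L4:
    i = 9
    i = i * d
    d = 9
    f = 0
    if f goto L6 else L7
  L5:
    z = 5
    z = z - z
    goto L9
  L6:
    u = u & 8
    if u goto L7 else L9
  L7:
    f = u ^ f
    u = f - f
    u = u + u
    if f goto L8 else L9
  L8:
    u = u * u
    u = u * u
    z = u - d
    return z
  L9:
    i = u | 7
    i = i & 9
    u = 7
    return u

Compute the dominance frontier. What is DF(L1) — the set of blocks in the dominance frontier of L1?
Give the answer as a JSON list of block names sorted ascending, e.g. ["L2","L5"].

Answer: ["L4", "L6", "L9"]

Working:
idom tree: L1←L0 L2←L1 L3←L0 L4←L0 L5←L1 L6←L0 L7←L0 L8←L7 L9←L0
Join-block Dom:
  L4: preds {L1,L3}: {L0,L1} ∩ {L0,L3} = {L0}; idom=L0
  L5: preds {L1,L2}: {L0,L1} ∩ {L0,L1,L2} = {L0,L1}; idom=L1
  L6: preds {L2,L4}: {L0,L1,L2} ∩ {L0,L4} = {L0}; idom=L0
  L7: preds {L3,L4,L6}: {L0,L3} ∩ {L0,L4} ∩ {L0,L6} = {L0}; idom=L0
  L9: preds {L0,L5,L6,L7}: {L0} ∩ {L0,L1,L5} ∩ {L0,L6} ∩ {L0,L7} = {L0}; idom=L0

DF derivation:
  join L4 pred L1: L1 stop@L0
  join L4 pred L3: L3 stop@L0
  join L5 pred L1: · stop@L1
  join L5 pred L2: L2 stop@L1
  join L6 pred L2: L2→L1 stop@L0
  join L6 pred L4: L4 stop@L0
  join L7 pred L3: L3 stop@L0
  join L7 pred L4: L4 stop@L0
  join L7 pred L6: L6 stop@L0
  join L9 pred L0: · stop@L0
  join L9 pred L5: L5→L1 stop@L0
  join L9 pred L6: L6 stop@L0
  join L9 pred L7: L7 stop@L0
  DF(L0)=∅
  DF(L1)={L4,L6,L9}
  DF(L2)={L5,L6}
  DF(L3)={L4,L7}
  DF(L4)={L6,L7}
  DF(L5)={L9}
  DF(L6)={L7,L9}
  DF(L7)={L9}
  DF(L8)=∅
  DF(L9)=∅

DF(L1) = ["L4", "L6", "L9"]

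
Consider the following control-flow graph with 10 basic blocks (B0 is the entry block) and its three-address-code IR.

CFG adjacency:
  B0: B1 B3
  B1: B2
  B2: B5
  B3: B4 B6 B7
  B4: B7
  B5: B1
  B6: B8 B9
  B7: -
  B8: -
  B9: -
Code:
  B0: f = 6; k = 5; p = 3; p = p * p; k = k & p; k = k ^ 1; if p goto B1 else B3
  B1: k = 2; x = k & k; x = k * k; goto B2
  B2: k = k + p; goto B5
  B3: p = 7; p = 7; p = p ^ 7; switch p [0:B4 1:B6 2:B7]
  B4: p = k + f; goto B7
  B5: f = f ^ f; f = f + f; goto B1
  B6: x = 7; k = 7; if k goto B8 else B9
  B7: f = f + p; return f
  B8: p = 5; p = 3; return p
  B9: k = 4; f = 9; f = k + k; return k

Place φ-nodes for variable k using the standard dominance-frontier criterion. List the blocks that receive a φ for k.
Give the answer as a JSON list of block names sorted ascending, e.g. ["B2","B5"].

idom tree: B1←B0 B2←B1 B3←B0 B4←B3 B5←B2 B6←B3 B7←B3 B8←B6 B9←B6
Dom at joins:
  B1: preds {B0,B5}: {B0} ∩ {B0,B1,B2,B5} = {B0}; idom=B0
  B7: preds {B3,B4}: {B0,B3} ∩ {B0,B3,B4} = {B0,B3}; idom=B3

DF walk-up:
  B1←B0: walk · to B0
  B1←B5: walk B5→B2→B1 to B0
  B7←B3: walk · to B3
  B7←B4: walk B4 to B3
  DF(B0)=∅
  DF(B1)={B1}
  DF(B2)={B1}
  DF(B3)=∅
  DF(B4)={B7}
  DF(B5)={B1}
  DF(B6)=∅
  DF(B7)=∅
  DF(B8)=∅
  DF(B9)=∅

φ for k: defs {B0,B1,B2,B6,B9}
  DF⁺ = {B1}

Answer: ["B1"]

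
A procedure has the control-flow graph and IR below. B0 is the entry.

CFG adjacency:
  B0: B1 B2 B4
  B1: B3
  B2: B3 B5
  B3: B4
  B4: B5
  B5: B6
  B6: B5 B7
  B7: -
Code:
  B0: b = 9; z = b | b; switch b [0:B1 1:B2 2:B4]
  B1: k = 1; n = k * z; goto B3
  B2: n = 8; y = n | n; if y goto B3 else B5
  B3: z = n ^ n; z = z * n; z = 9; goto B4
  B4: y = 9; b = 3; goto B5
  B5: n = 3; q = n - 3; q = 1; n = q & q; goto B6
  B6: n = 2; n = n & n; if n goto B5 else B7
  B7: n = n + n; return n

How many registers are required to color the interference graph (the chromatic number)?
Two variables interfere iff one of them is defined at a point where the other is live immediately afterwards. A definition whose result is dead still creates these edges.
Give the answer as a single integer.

Block summaries:
  B0: def={b,z} ue=∅
  B1: def={k,n} ue={z}
  B2: def={n,y} ue=∅
  B3: def={z} ue={n}
  B4: def={b,y} ue=∅
  B5: def={n,q} ue=∅
  B6: def={n} ue=∅
  B7: def={n} ue={n}

Live sets:
  live B0: ∅→{z}
  live B1: {z}→{n}
  live B2: ∅→{n}
  live B3: {n}→∅
  live B4: ∅→∅
  live B5: ∅→∅
  live B6: ∅→{n}
  live B7: {n}→∅

Conflict graph:
  b: {z}
  k: {z}
  n: {y,z}
  q: ∅
  y: {n}
  z: {b,k,n}

Colouring:
  clique {b,z} ⇒ need ≥ 2
  assign b→c1 k→c1 n→c1 q→c0 y→c0 z→c0 — no edge inside a register ⇒ χ ≤ 2
  χ = 2

Answer: 2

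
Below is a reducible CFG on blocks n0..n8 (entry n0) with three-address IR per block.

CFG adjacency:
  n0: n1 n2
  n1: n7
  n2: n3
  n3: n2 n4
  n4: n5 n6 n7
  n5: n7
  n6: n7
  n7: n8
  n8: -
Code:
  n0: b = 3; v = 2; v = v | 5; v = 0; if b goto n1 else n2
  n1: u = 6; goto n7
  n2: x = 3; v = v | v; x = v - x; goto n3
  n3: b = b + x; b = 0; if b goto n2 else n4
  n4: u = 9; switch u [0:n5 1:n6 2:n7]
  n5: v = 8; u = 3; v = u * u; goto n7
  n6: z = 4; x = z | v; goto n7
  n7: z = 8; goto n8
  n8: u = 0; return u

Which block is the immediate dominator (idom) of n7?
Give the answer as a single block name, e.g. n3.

idom tree: n1←n0 n2←n0 n3←n2 n4←n3 n5←n4 n6←n4 n7←n0 n8←n7
Dom∩ at merges:
  n2: preds {n0,n3}: {n0} ∩ {n0,n2,n3} = {n0}; idom=n0
  n7: preds {n1,n4,n5,n6}: {n0,n1} ∩ {n0,n2,n3,n4} ∩ {n0,n2,n3,n4,n5} ∩ {n0,n2,n3,n4,n6} = {n0}; idom=n0

idom(n7) = n0

Answer: n0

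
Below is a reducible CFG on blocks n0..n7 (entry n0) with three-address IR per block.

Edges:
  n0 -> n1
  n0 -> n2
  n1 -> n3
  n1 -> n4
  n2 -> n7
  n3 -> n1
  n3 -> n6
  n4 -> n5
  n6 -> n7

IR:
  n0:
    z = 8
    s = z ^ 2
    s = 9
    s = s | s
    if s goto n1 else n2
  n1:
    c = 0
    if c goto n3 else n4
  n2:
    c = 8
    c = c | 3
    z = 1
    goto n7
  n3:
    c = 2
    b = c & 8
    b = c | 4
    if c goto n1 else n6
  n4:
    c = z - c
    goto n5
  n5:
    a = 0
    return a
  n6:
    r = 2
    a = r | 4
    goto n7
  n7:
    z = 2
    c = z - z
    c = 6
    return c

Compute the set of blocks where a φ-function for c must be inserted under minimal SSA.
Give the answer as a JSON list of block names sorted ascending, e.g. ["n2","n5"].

Answer: ["n1", "n7"]

Analysis:
idom tree: n1←n0 n2←n0 n3←n1 n4←n1 n5←n4 n6←n3 n7←n0
Dom∩ at merges:
  n1: preds {n0,n3}: {n0} ∩ {n0,n1,n3} = {n0}; idom=n0
  n7: preds {n2,n6}: {n0,n2} ∩ {n0,n1,n3,n6} = {n0}; idom=n0

DF derivation:
  join n1 pred n0: · stop@n0
  join n1 pred n3: n3→n1 stop@n0
  join n7 pred n2: n2 stop@n0
  join n7 pred n6: n6→n3→n1 stop@n0
  n0: DF=∅
  n1: DF={n1,n7}
  n2: DF={n7}
  n3: DF={n1,n7}
  n4: DF=∅
  n5: DF=∅
  n6: DF={n7}
  n7: DF=∅

φ for c: defs {n1,n2,n3,n4,n7}
  DF⁺ = {n1,n7}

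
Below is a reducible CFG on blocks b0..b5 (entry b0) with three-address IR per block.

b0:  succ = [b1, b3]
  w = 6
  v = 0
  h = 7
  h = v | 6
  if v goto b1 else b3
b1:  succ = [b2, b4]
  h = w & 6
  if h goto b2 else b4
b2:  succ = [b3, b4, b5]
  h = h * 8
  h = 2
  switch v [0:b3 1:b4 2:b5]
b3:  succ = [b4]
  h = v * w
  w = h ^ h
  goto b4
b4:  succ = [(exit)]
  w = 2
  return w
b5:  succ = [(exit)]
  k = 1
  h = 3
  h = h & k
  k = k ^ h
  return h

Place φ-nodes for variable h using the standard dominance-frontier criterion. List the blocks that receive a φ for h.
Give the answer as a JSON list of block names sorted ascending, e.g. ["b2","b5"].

Answer: ["b3", "b4"]

Working:
idom tree: b1←b0 b2←b1 b3←b0 b4←b0 b5←b2
Dom at joins:
  b3: preds {b0,b2}: {b0} ∩ {b0,b1,b2} = {b0}; idom=b0
  b4: preds {b1,b2,b3}: {b0,b1} ∩ {b0,b1,b2} ∩ {b0,b3} = {b0}; idom=b0

DF derivation:
  join b3 pred b0: · stop@b0
  join b3 pred b2: b2→b1 stop@b0
  join b4 pred b1: b1 stop@b0
  join b4 pred b2: b2→b1 stop@b0
  join b4 pred b3: b3 stop@b0
  DF(b0)=∅
  DF(b1)={b3,b4}
  DF(b2)={b3,b4}
  DF(b3)={b4}
  DF(b4)=∅
  DF(b5)=∅

φ for h: defs {b0,b1,b2,b3,b5}
  DF⁺ = {b3,b4}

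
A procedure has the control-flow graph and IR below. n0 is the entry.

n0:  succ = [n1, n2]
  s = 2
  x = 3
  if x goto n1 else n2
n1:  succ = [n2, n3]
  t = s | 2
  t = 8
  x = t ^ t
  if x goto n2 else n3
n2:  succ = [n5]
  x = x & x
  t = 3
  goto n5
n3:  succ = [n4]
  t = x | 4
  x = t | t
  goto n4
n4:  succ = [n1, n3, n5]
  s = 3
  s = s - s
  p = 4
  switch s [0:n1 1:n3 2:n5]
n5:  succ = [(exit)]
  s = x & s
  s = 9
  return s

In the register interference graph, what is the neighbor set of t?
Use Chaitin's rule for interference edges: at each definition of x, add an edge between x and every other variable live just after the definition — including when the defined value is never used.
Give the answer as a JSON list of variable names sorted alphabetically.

def/use:
  n0: def={s,x} ue=∅
  n1: def={t,x} ue={s}
  n2: def={t,x} ue={x}
  n3: def={t,x} ue={x}
  n4: def={p,s} ue=∅
  n5: def={s} ue={s,x}

Backward fixpoint:
  live n0: ∅→{s,x}
  live n1: {s}→{s,x}
  live n2: {s,x}→{s,x}
  live n3: {x}→{x}
  live n4: {x}→{s,x}
  live n5: {s,x}→∅

Conflict graph:
  p↔{s,x}
  s↔{p,t,x}
  t↔{s,x}
  x↔{p,s,t}

N(t) = ["s", "x"]

Answer: ["s", "x"]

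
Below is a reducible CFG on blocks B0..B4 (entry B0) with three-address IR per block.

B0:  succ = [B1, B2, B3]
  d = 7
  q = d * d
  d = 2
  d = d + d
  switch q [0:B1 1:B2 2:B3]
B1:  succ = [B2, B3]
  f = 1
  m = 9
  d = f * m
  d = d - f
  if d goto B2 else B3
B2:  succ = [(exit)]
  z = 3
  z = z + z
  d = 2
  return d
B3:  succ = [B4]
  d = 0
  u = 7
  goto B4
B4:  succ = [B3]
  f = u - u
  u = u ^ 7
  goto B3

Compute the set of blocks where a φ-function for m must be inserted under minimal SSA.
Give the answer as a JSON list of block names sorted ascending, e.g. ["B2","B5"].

idom tree: B1←B0 B2←B0 B3←B0 B4←B3
Dom∩ at merges:
  B2: preds {B0,B1}: {B0} ∩ {B0,B1} = {B0}; idom=B0
  B3: preds {B0,B1,B4}: {B0} ∩ {B0,B1} ∩ {B0,B3,B4} = {B0}; idom=B0

DF walk-up:
  join B2 pred B0: · stop@B0
  join B2 pred B1: B1 stop@B0
  join B3 pred B0: · stop@B0
  join B3 pred B1: B1 stop@B0
  join B3 pred B4: B4→B3 stop@B0
  B0: DF=∅
  B1: DF={B2,B3}
  B2: DF=∅
  B3: DF={B3}
  B4: DF={B3}

φ for m: defs {B1}
  DF⁺ = {B2,B3}

Answer: ["B2", "B3"]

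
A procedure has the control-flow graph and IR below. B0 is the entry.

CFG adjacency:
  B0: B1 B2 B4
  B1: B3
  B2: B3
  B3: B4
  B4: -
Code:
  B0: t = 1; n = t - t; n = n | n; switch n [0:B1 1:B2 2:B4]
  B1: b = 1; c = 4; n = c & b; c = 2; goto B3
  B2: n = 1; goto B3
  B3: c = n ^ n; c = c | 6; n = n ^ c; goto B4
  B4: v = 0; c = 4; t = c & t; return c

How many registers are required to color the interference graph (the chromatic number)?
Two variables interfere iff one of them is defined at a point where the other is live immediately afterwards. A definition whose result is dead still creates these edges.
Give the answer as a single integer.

Block summaries:
  B0: {n,t} / ∅
  B1: {b,c,n} / ∅
  B2: {n} / ∅
  B3: {c,n} / {n}
  B4: {c,t,v} / {t}

Liveness:
  B0 li=∅ lo={t}
  B1 li={t} lo={n,t}
  B2 li={t} lo={n,t}
  B3 li={n,t} lo={t}
  B4 li={t} lo=∅

Interfere edges:
  b: {c,t}
  c: {b,n,t}
  n: {c,t}
  t: {b,c,n,v}
  v: {t}

Chromatic number:
  lower bound: {b,c,t} mutually conflict ⇒ χ ≥ 3
  assign b→c2 c→c1 n→c2 t→c0 v→c1 — no edge inside a register ⇒ χ ≤ 3
  χ = 3

Answer: 3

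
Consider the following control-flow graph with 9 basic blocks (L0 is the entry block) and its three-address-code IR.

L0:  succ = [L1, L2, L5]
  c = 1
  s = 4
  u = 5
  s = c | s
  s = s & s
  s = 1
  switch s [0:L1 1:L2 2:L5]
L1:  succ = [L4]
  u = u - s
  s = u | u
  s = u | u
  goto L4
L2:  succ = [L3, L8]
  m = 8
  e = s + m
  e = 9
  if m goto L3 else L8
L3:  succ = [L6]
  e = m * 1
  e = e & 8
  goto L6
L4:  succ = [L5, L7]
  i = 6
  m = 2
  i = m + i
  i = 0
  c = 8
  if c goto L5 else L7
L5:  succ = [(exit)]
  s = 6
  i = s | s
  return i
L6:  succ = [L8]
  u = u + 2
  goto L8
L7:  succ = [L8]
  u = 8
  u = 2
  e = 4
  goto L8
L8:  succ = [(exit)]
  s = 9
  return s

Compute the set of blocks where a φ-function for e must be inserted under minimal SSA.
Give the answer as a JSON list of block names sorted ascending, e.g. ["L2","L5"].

Answer: ["L8"]

Analysis:
idom tree: L1←L0 L2←L0 L3←L2 L4←L1 L5←L0 L6←L3 L7←L4 L8←L0
Dom at joins:
  L5: preds {L0,L4}: {L0} ∩ {L0,L1,L4} = {L0}; idom=L0
  L8: preds {L2,L6,L7}: {L0,L2} ∩ {L0,L2,L3,L6} ∩ {L0,L1,L4,L7} = {L0}; idom=L0

DF derivation:
  join L5 pred L0: · stop@L0
  join L5 pred L4: L4→L1 stop@L0
  join L8 pred L2: L2 stop@L0
  join L8 pred L6: L6→L3→L2 stop@L0
  join L8 pred L7: L7→L4→L1 stop@L0
  L0: DF=∅
  L1: DF={L5,L8}
  L2: DF={L8}
  L3: DF={L8}
  L4: DF={L5,L8}
  L5: DF=∅
  L6: DF={L8}
  L7: DF={L8}
  L8: DF=∅

φ for e: defs {L2,L3,L7}
  DF⁺ = {L8}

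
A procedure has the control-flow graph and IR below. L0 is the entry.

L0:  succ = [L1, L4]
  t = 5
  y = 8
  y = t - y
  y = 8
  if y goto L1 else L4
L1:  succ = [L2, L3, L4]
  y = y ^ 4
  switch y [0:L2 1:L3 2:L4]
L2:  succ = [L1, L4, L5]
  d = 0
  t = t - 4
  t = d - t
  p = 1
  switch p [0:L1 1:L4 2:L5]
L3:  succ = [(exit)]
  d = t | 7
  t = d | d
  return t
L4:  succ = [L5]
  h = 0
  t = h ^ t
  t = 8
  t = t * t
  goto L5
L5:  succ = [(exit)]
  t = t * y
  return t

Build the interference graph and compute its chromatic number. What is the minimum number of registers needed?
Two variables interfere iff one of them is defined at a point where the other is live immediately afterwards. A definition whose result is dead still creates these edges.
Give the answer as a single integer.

Answer: 3

Working:
def/use:
  L0: def={t,y} ue=∅
  L1: def={y} ue={y}
  L2: def={d,p,t} ue={t}
  L3: def={d,t} ue={t}
  L4: def={h,t} ue={t}
  L5: def={t} ue={t,y}

Live sets:
  L0 li=∅ lo={t,y}
  L1 li={t,y} lo={t,y}
  L2 li={t,y} lo={t,y}
  L3 li={t} lo=∅
  L4 li={t,y} lo={t,y}
  L5 li={t,y} lo=∅

Conflict graph:
  d↔{t,y}
  h↔{t,y}
  p↔{t,y}
  t↔{d,h,p,y}
  y↔{d,h,p,t}

Registers:
  clique {d,t,y} ⇒ need ≥ 3
  3-colouring: r0={t}  r1={y}  r2={d,h,p}
  χ = 3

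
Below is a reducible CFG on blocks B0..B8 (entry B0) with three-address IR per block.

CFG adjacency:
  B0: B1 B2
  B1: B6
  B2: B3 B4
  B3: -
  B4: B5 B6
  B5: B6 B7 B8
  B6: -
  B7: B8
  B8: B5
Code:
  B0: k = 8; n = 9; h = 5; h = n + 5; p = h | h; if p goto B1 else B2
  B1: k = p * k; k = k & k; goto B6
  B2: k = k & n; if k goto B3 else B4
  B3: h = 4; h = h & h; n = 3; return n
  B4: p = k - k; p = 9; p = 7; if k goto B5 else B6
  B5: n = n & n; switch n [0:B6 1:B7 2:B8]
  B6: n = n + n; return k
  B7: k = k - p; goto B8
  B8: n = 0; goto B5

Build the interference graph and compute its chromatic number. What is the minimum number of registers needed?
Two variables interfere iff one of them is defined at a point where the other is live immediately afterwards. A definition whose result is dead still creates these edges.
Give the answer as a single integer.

Answer: 3

Derivation:
def/use:
  B0 def {h,k,n,p} use ∅
  B1 def {k} use {k,p}
  B2 def {k} use {k,n}
  B3 def {h,n} use ∅
  B4 def {p} use {k}
  B5 def {n} use {n}
  B6 def {n} use {k,n}
  B7 def {k} use {k,p}
  B8 def {n} use ∅

Liveness:
  B0: in=∅ out={k,n,p}
  B1: in={k,n,p} out={k,n}
  B2: in={k,n} out={k,n}
  B3: in=∅ out=∅
  B4: in={k,n} out={k,n,p}
  B5: in={k,n,p} out={k,n,p}
  B6: in={k,n} out=∅
  B7: in={k,p} out={k,p}
  B8: in={k,p} out={k,n,p}

Interference:
  h↔{k,n}
  k↔{h,n,p}
  n↔{h,k,p}
  p↔{k,n}

Registers:
  lower bound: {h,k,n} mutually conflict ⇒ χ ≥ 3
  3-colouring: c0={k}  c1={n}  c2={h,p}
  χ = 3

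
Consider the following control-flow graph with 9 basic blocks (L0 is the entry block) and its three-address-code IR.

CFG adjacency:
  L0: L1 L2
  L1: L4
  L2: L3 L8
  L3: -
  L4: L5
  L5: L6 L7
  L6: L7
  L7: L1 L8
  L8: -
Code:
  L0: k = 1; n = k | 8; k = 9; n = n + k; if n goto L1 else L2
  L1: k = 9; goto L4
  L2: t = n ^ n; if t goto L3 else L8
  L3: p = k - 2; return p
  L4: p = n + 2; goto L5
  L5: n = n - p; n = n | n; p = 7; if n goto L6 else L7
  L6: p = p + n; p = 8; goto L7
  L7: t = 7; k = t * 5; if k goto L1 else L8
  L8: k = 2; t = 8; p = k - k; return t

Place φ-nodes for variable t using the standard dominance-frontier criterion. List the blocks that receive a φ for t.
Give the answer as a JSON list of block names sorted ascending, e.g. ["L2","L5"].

Answer: ["L1", "L8"]

Derivation:
idom tree: L1←L0 L2←L0 L3←L2 L4←L1 L5←L4 L6←L5 L7←L5 L8←L0
Dom at joins:
  L1: preds {L0,L7}: {L0} ∩ {L0,L1,L4,L5,L7} = {L0}; idom=L0
  L7: preds {L5,L6}: {L0,L1,L4,L5} ∩ {L0,L1,L4,L5,L6} = {L0,L1,L4,L5}; idom=L5
  L8: preds {L2,L7}: {L0,L2} ∩ {L0,L1,L4,L5,L7} = {L0}; idom=L0

Frontier:
  join L1 pred L0: · stop@L0
  join L1 pred L7: L7→L5→L4→L1 stop@L0
  join L7 pred L5: · stop@L5
  join L7 pred L6: L6 stop@L5
  join L8 pred L2: L2 stop@L0
  join L8 pred L7: L7→L5→L4→L1 stop@L0
  DF(L0)=∅
  DF(L1)={L1,L8}
  DF(L2)={L8}
  DF(L3)=∅
  DF(L4)={L1,L8}
  DF(L5)={L1,L8}
  DF(L6)={L7}
  DF(L7)={L1,L8}
  DF(L8)=∅

φ for t: defs {L2,L7,L8}
  DF⁺ = {L1,L8}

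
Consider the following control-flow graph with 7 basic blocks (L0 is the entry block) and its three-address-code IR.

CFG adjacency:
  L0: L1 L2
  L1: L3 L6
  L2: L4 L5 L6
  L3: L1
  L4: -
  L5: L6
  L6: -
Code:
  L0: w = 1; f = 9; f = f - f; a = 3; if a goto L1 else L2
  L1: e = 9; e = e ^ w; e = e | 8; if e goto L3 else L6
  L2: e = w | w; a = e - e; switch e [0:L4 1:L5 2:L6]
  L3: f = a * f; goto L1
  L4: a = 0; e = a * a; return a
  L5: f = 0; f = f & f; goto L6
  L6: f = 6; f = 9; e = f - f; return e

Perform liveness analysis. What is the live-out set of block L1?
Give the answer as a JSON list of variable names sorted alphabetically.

def/use:
  L0 def {a,f,w} use ∅
  L1 def {e} use {w}
  L2 def {a,e} use {w}
  L3 def {f} use {a,f}
  L4 def {a,e} use ∅
  L5 def {f} use ∅
  L6 def {e,f} use ∅

Live sets:
  L0: in=∅ out={a,f,w}
  L1: in={a,f,w} out={a,f,w}
  L2: in={w} out=∅
  L3: in={a,f,w} out={a,f,w}
  L4: in=∅ out=∅
  L5: in=∅ out=∅
  L6: in=∅ out=∅

live-out(L1) = ["a", "f", "w"]

Answer: ["a", "f", "w"]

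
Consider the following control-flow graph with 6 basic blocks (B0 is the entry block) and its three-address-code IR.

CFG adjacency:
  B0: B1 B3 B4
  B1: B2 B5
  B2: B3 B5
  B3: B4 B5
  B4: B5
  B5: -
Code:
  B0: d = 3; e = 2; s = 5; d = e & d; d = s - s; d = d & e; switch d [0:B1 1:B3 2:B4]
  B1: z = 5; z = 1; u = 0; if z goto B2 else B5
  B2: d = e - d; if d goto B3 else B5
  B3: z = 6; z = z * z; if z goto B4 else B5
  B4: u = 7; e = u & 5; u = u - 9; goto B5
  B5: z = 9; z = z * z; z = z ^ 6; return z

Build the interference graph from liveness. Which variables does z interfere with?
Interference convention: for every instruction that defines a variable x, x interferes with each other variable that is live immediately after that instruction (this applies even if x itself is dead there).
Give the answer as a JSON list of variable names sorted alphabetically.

Block summaries:
  B0 def {d,e,s} use ∅
  B1 def {u,z} use ∅
  B2 def {d} use {d,e}
  B3 def {z} use ∅
  B4 def {e,u} use ∅
  B5 def {z} use ∅

Liveness:
  B0 li=∅ lo={d,e}
  B1 li={d,e} lo={d,e}
  B2 li={d,e} lo=∅
  B3 li=∅ lo=∅
  B4 li=∅ lo=∅
  B5 li=∅ lo=∅

Interfere edges:
  d: {e,s,u,z}
  e: {d,s,u,z}
  s: {d,e}
  u: {d,e,z}
  z: {d,e,u}

N(z) = ["d", "e", "u"]

Answer: ["d", "e", "u"]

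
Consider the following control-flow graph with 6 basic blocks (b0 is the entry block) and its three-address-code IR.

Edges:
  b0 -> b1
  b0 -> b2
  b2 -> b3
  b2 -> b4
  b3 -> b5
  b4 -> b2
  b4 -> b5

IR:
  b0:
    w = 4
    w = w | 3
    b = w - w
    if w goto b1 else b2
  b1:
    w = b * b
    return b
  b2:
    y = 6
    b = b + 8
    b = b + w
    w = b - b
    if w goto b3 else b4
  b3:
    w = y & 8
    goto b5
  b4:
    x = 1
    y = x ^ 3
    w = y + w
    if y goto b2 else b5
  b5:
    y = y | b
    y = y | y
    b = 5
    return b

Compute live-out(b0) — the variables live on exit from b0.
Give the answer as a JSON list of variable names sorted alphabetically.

Answer: ["b", "w"]

Derivation:
Per-block:
  b0: {b,w} / ∅
  b1: {w} / {b}
  b2: {b,w,y} / {b,w}
  b3: {w} / {y}
  b4: {w,x,y} / {w}
  b5: {b,y} / {b,y}

Backward fixpoint:
  live b0: ∅→{b,w}
  live b1: {b}→∅
  live b2: {b,w}→{b,w,y}
  live b3: {b,y}→{b,y}
  live b4: {b,w}→{b,w,y}
  live b5: {b,y}→∅

live-out(b0) = ["b", "w"]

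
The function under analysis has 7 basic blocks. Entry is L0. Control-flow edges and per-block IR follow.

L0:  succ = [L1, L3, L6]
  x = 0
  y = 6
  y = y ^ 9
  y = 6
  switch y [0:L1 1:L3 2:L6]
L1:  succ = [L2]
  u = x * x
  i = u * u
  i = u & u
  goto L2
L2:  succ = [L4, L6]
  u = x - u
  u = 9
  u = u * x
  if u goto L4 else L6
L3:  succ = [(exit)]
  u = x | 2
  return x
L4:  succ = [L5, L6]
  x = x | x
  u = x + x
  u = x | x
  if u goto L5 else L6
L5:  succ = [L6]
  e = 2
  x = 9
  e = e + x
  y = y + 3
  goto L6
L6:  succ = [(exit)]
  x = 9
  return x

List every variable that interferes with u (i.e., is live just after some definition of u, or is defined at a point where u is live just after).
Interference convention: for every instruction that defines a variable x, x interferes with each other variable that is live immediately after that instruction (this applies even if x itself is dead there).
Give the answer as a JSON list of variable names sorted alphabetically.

Answer: ["i", "x", "y"]

Analysis:
Per-block:
  L0: def={x,y} ue=∅
  L1: def={i,u} ue={x}
  L2: def={u} ue={u,x}
  L3: def={u} ue={x}
  L4: def={u,x} ue={x}
  L5: def={e,x,y} ue={y}
  L6: def={x} ue=∅

Live sets:
  L0 li=∅ lo={x,y}
  L1 li={x,y} lo={u,x,y}
  L2 li={u,x,y} lo={x,y}
  L3 li={x} lo=∅
  L4 li={x,y} lo={y}
  L5 li={y} lo=∅
  L6 li=∅ lo=∅

Conflict graph:
  e: {x,y}
  i: {u,x,y}
  u: {i,x,y}
  x: {e,i,u,y}
  y: {e,i,u,x}

N(u) = ["i", "x", "y"]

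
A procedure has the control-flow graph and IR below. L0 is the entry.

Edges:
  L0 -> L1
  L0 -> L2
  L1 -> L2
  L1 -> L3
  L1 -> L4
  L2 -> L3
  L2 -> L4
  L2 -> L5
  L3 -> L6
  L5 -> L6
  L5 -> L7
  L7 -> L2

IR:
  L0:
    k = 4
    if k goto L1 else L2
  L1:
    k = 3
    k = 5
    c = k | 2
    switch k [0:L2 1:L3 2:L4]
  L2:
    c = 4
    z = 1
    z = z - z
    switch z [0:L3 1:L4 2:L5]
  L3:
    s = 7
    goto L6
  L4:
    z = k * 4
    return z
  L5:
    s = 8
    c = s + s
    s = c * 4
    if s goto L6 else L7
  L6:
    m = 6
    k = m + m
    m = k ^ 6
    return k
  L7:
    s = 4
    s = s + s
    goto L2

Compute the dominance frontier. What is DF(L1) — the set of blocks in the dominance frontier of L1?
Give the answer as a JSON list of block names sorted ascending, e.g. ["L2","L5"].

Answer: ["L2", "L3", "L4"]

Working:
idom tree: L1←L0 L2←L0 L3←L0 L4←L0 L5←L2 L6←L0 L7←L5
Dom at joins:
  L2: preds {L0,L1,L7}: {L0} ∩ {L0,L1} ∩ {L0,L2,L5,L7} = {L0}; idom=L0
  L3: preds {L1,L2}: {L0,L1} ∩ {L0,L2} = {L0}; idom=L0
  L4: preds {L1,L2}: {L0,L1} ∩ {L0,L2} = {L0}; idom=L0
  L6: preds {L3,L5}: {L0,L3} ∩ {L0,L2,L5} = {L0}; idom=L0

DF walk-up:
  L2←L0: walk · to L0
  L2←L1: walk L1 to L0
  L2←L7: walk L7→L5→L2 to L0
  L3←L1: walk L1 to L0
  L3←L2: walk L2 to L0
  L4←L1: walk L1 to L0
  L4←L2: walk L2 to L0
  L6←L3: walk L3 to L0
  L6←L5: walk L5→L2 to L0
  L0: DF=∅
  L1: DF={L2,L3,L4}
  L2: DF={L2,L3,L4,L6}
  L3: DF={L6}
  L4: DF=∅
  L5: DF={L2,L6}
  L6: DF=∅
  L7: DF={L2}

DF(L1) = ["L2", "L3", "L4"]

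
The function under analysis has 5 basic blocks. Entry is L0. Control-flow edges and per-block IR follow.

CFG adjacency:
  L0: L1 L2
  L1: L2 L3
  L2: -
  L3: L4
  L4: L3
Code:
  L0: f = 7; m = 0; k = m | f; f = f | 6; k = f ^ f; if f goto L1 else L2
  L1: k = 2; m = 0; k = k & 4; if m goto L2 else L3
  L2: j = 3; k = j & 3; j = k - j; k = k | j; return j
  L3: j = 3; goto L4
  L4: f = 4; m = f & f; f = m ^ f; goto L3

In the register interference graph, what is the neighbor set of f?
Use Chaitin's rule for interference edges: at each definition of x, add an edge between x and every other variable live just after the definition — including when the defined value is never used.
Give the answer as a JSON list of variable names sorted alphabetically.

def/use:
  L0 def {f,k,m} use ∅
  L1 def {k,m} use ∅
  L2 def {j,k} use ∅
  L3 def {j} use ∅
  L4 def {f,m} use ∅

Liveness:
  L0 li=∅ lo=∅
  L1 li=∅ lo=∅
  L2 li=∅ lo=∅
  L3 li=∅ lo=∅
  L4 li=∅ lo=∅

Conflict graph:
  f↔{k,m}
  j↔{k}
  k↔{f,j,m}
  m↔{f,k}

N(f) = ["k", "m"]

Answer: ["k", "m"]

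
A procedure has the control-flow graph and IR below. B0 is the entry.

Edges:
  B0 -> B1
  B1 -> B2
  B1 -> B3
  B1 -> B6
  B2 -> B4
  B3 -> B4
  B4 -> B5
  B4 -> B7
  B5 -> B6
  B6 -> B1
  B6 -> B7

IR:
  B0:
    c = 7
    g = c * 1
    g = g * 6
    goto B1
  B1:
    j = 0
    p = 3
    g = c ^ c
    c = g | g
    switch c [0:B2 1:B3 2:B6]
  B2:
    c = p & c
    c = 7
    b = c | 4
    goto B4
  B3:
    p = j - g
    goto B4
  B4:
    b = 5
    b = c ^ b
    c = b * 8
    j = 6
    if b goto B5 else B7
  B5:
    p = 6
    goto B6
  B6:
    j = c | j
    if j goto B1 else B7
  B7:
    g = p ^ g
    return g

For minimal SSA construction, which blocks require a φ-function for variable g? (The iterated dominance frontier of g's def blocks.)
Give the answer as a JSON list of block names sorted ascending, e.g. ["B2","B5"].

idom tree: B1←B0 B2←B1 B3←B1 B4←B1 B5←B4 B6←B1 B7←B1
Dom∩ at merges:
  B1: preds {B0,B6}: {B0} ∩ {B0,B1,B6} = {B0}; idom=B0
  B4: preds {B2,B3}: {B0,B1,B2} ∩ {B0,B1,B3} = {B0,B1}; idom=B1
  B6: preds {B1,B5}: {B0,B1} ∩ {B0,B1,B4,B5} = {B0,B1}; idom=B1
  B7: preds {B4,B6}: {B0,B1,B4} ∩ {B0,B1,B6} = {B0,B1}; idom=B1

Frontier:
  join B1 pred B0: · stop@B0
  join B1 pred B6: B6→B1 stop@B0
  join B4 pred B2: B2 stop@B1
  join B4 pred B3: B3 stop@B1
  join B6 pred B1: · stop@B1
  join B6 pred B5: B5→B4 stop@B1
  join B7 pred B4: B4 stop@B1
  join B7 pred B6: B6 stop@B1
  DF(B0)=∅
  DF(B1)={B1}
  DF(B2)={B4}
  DF(B3)={B4}
  DF(B4)={B6,B7}
  DF(B5)={B6}
  DF(B6)={B1,B7}
  DF(B7)=∅

φ for g: defs {B0,B1,B7}
  DF⁺ = {B1}

Answer: ["B1"]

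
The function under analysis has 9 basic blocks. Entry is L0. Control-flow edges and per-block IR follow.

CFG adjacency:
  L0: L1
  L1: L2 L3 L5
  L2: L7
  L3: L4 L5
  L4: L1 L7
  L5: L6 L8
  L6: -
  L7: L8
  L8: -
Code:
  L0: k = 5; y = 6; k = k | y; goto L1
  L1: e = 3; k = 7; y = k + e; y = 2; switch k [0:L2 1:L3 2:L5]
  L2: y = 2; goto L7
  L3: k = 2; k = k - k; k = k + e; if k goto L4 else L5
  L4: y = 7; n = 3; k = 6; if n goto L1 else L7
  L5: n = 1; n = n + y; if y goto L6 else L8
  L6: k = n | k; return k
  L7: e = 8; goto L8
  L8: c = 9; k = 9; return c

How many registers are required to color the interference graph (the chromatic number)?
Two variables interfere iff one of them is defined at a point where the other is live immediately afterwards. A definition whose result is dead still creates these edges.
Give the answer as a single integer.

Block summaries:
  L0: def={k,y} ue=∅
  L1: def={e,k,y} ue=∅
  L2: def={y} ue=∅
  L3: def={k} ue={e}
  L4: def={k,n,y} ue=∅
  L5: def={n} ue={y}
  L6: def={k} ue={k,n}
  L7: def={e} ue=∅
  L8: def={c,k} ue=∅

Liveness:
  L0: in=∅ out=∅
  L1: in=∅ out={e,k,y}
  L2: in=∅ out=∅
  L3: in={e,y} out={k,y}
  L4: in=∅ out=∅
  L5: in={k,y} out={k,n}
  L6: in={k,n} out=∅
  L7: in=∅ out=∅
  L8: in=∅ out=∅

Interfere edges:
  c: {k}
  e: {k,y}
  k: {c,e,n,y}
  n: {k,y}
  y: {e,k,n}

Colouring:
  {e,k,y} pairwise interfere (3-clique) ⇒ χ ≥ 3
  assign c→r1 e→r2 k→r0 n→r2 y→r1 — no edge inside a register ⇒ χ ≤ 3
  χ = 3

Answer: 3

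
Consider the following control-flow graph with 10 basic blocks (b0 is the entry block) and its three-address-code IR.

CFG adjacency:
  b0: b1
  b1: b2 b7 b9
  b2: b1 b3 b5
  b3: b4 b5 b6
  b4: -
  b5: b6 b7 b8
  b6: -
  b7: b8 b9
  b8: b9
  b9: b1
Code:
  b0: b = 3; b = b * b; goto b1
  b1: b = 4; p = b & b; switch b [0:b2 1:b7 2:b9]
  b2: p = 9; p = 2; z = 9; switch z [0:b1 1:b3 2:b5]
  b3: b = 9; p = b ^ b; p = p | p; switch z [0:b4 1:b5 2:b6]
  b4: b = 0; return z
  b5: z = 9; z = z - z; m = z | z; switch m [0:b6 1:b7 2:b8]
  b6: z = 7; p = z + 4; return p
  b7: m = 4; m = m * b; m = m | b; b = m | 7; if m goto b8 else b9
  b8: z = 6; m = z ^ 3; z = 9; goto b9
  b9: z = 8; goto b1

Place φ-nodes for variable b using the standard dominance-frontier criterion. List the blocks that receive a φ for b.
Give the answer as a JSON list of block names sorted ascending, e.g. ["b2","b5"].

idom tree: b1←b0 b2←b1 b3←b2 b4←b3 b5←b2 b6←b2 b7←b1 b8←b1 b9←b1
Dom at joins:
  b1: preds {b0,b2,b9}: {b0} ∩ {b0,b1,b2} ∩ {b0,b1,b9} = {b0}; idom=b0
  b5: preds {b2,b3}: {b0,b1,b2} ∩ {b0,b1,b2,b3} = {b0,b1,b2}; idom=b2
  b6: preds {b3,b5}: {b0,b1,b2,b3} ∩ {b0,b1,b2,b5} = {b0,b1,b2}; idom=b2
  b7: preds {b1,b5}: {b0,b1} ∩ {b0,b1,b2,b5} = {b0,b1}; idom=b1
  b8: preds {b5,b7}: {b0,b1,b2,b5} ∩ {b0,b1,b7} = {b0,b1}; idom=b1
  b9: preds {b1,b7,b8}: {b0,b1} ∩ {b0,b1,b7} ∩ {b0,b1,b8} = {b0,b1}; idom=b1

Frontier:
  b1←b0: walk · to b0
  b1←b2: walk b2→b1 to b0
  b1←b9: walk b9→b1 to b0
  b5←b2: walk · to b2
  b5←b3: walk b3 to b2
  b6←b3: walk b3 to b2
  b6←b5: walk b5 to b2
  b7←b1: walk · to b1
  b7←b5: walk b5→b2 to b1
  b8←b5: walk b5→b2 to b1
  b8←b7: walk b7 to b1
  b9←b1: walk · to b1
  b9←b7: walk b7 to b1
  b9←b8: walk b8 to b1
  b0: DF=∅
  b1: DF={b1}
  b2: DF={b1,b7,b8}
  b3: DF={b5,b6}
  b4: DF=∅
  b5: DF={b6,b7,b8}
  b6: DF=∅
  b7: DF={b8,b9}
  b8: DF={b9}
  b9: DF={b1}

φ for b: defs {b0,b1,b3,b4,b7}
  DF⁺ = {b1,b5,b6,b7,b8,b9}

Answer: ["b1", "b5", "b6", "b7", "b8", "b9"]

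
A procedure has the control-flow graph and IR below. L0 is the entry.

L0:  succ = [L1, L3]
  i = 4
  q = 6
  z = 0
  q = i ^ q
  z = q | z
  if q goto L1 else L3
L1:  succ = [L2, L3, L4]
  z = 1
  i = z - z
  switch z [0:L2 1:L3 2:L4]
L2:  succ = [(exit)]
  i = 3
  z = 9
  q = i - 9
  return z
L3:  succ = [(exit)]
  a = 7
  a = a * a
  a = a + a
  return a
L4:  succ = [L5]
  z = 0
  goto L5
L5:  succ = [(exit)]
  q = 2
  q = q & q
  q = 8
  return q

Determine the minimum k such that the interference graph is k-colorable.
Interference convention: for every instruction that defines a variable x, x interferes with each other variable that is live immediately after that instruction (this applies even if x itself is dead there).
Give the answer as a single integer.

Answer: 3

Working:
def/use:
  L0: def={i,q,z} ue=∅
  L1: def={i,z} ue=∅
  L2: def={i,q,z} ue=∅
  L3: def={a} ue=∅
  L4: def={z} ue=∅
  L5: def={q} ue=∅

Liveness:
  live L0: ∅→∅
  live L1: ∅→∅
  live L2: ∅→∅
  live L3: ∅→∅
  live L4: ∅→∅
  live L5: ∅→∅

Interfere edges:
  a↔∅
  i↔{q,z}
  q↔{i,z}
  z↔{i,q}

Colouring:
  {i,q,z} pairwise interfere (3-clique) ⇒ χ ≥ 3
  3-colouring: R0={a,i}  R1={q}  R2={z}
  χ = 3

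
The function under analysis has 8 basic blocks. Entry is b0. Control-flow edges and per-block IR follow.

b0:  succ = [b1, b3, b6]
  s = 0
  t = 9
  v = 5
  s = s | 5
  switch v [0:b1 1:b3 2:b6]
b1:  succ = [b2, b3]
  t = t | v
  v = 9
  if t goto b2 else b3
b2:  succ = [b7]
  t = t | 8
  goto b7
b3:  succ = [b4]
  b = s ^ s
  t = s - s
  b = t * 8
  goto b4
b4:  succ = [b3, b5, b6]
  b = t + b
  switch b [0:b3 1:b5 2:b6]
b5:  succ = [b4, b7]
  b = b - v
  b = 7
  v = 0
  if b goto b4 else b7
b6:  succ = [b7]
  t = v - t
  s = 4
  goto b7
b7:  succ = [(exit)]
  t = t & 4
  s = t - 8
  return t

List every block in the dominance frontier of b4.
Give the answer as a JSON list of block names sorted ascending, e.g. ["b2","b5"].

Answer: ["b3", "b4", "b6", "b7"]

Working:
idom tree: b1←b0 b2←b1 b3←b0 b4←b3 b5←b4 b6←b0 b7←b0
Join-block Dom:
  b3: preds {b0,b1,b4}: {b0} ∩ {b0,b1} ∩ {b0,b3,b4} = {b0}; idom=b0
  b4: preds {b3,b5}: {b0,b3} ∩ {b0,b3,b4,b5} = {b0,b3}; idom=b3
  b6: preds {b0,b4}: {b0} ∩ {b0,b3,b4} = {b0}; idom=b0
  b7: preds {b2,b5,b6}: {b0,b1,b2} ∩ {b0,b3,b4,b5} ∩ {b0,b6} = {b0}; idom=b0

Frontier:
  b3←b0: walk · to b0
  b3←b1: walk b1 to b0
  b3←b4: walk b4→b3 to b0
  b4←b3: walk · to b3
  b4←b5: walk b5→b4 to b3
  b6←b0: walk · to b0
  b6←b4: walk b4→b3 to b0
  b7←b2: walk b2→b1 to b0
  b7←b5: walk b5→b4→b3 to b0
  b7←b6: walk b6 to b0
  b0 → ∅
  b1 → {b3,b7}
  b2 → {b7}
  b3 → {b3,b6,b7}
  b4 → {b3,b4,b6,b7}
  b5 → {b4,b7}
  b6 → {b7}
  b7 → ∅

DF(b4) = ["b3", "b4", "b6", "b7"]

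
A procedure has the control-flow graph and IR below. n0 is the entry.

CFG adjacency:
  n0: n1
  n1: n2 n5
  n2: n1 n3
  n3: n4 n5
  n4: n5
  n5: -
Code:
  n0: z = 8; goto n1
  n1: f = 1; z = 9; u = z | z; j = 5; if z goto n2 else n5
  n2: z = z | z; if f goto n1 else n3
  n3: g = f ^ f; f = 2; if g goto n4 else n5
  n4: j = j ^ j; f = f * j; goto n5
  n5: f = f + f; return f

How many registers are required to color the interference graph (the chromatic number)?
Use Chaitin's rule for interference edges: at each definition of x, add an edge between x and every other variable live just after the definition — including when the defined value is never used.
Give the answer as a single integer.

Block summaries:
  n0 def {z} use ∅
  n1 def {f,j,u,z} use ∅
  n2 def {z} use {f,z}
  n3 def {f,g} use {f}
  n4 def {f,j} use {f,j}
  n5 def {f} use {f}

Liveness:
  n0 li=∅ lo=∅
  n1 li=∅ lo={f,j,z}
  n2 li={f,j,z} lo={f,j}
  n3 li={f,j} lo={f,j}
  n4 li={f,j} lo={f}
  n5 li={f} lo=∅

Interference:
  f↔{g,j,u,z}
  g↔{f,j}
  j↔{f,g,z}
  u↔{f,z}
  z↔{f,j,u}

Colouring:
  lower bound: {f,g,j} mutually conflict ⇒ χ ≥ 3
  3-colouring: r0={f}  r1={j,u}  r2={g,z}
  χ = 3

Answer: 3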